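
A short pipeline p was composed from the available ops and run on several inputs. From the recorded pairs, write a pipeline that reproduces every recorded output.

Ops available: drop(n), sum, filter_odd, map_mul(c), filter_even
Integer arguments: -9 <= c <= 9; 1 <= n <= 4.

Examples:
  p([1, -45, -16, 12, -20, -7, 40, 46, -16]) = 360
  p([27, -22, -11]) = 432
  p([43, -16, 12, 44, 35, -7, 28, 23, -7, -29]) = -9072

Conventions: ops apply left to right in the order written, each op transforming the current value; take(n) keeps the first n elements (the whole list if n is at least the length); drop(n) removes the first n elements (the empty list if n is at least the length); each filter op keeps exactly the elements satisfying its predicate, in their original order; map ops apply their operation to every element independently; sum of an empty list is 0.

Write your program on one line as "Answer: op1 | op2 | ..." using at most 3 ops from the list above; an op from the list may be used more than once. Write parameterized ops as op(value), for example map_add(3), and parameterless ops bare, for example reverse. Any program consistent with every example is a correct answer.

map_mul(8) | map_mul(-9) | sum

Check, running the answer program on each example:
  [1, -45, -16, 12, -20, -7, 40, 46, -16] -> [8, -360, -128, 96, -160, -56, 320, 368, -128] -> [-72, 3240, 1152, -864, 1440, 504, -2880, -3312, 1152] -> 360
  [27, -22, -11] -> [216, -176, -88] -> [-1944, 1584, 792] -> 432
  [43, -16, 12, 44, 35, -7, 28, 23, -7, -29] -> [344, -128, 96, 352, 280, -56, 224, 184, -56, -232] -> [-3096, 1152, -864, -3168, -2520, 504, -2016, -1656, 504, 2088] -> -9072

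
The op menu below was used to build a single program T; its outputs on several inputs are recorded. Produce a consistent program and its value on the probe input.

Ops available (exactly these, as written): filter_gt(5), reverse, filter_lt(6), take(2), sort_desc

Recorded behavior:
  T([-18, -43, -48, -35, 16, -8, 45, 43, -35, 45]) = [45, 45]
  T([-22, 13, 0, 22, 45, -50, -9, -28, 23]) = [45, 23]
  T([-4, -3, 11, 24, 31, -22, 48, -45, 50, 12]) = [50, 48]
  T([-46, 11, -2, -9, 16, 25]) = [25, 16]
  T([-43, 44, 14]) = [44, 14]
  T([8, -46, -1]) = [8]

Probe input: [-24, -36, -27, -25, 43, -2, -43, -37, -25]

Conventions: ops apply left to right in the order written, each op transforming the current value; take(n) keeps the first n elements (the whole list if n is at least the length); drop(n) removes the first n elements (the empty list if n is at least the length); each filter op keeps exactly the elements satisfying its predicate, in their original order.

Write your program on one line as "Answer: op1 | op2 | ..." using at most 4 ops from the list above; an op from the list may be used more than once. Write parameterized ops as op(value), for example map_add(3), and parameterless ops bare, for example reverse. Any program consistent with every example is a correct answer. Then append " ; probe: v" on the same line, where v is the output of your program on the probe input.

sort_desc | take(2) | filter_gt(5) ; probe: [43]

Check, running the answer program on each example:
  [-18, -43, -48, -35, 16, -8, 45, 43, -35, 45] -> [45, 45, 43, 16, -8, -18, -35, -35, -43, -48] -> [45, 45] -> [45, 45]
  [-22, 13, 0, 22, 45, -50, -9, -28, 23] -> [45, 23, 22, 13, 0, -9, -22, -28, -50] -> [45, 23] -> [45, 23]
  [-4, -3, 11, 24, 31, -22, 48, -45, 50, 12] -> [50, 48, 31, 24, 12, 11, -3, -4, -22, -45] -> [50, 48] -> [50, 48]
  [-46, 11, -2, -9, 16, 25] -> [25, 16, 11, -2, -9, -46] -> [25, 16] -> [25, 16]
  [-43, 44, 14] -> [44, 14, -43] -> [44, 14] -> [44, 14]
  [8, -46, -1] -> [8, -1, -46] -> [8, -1] -> [8]
  probe: [-24, -36, -27, -25, 43, -2, -43, -37, -25] -> [43, -2, -24, -25, -25, -27, -36, -37, -43] -> [43, -2] -> [43]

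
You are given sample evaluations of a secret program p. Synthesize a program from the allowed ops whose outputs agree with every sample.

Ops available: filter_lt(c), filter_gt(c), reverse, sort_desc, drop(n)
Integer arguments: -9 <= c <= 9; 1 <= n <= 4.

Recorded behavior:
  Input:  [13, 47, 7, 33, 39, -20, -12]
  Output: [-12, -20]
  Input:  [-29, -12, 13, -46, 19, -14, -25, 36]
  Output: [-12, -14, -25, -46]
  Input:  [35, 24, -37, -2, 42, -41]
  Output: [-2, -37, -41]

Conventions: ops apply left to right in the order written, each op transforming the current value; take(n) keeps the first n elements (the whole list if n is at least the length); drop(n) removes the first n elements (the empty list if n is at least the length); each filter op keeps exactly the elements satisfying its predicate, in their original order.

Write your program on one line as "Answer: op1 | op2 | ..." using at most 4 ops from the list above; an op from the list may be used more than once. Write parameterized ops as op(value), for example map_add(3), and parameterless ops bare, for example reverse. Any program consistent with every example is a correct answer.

drop(1) | reverse | sort_desc | filter_lt(2)

Check, running the answer program on each example:
  [13, 47, 7, 33, 39, -20, -12] -> [47, 7, 33, 39, -20, -12] -> [-12, -20, 39, 33, 7, 47] -> [47, 39, 33, 7, -12, -20] -> [-12, -20]
  [-29, -12, 13, -46, 19, -14, -25, 36] -> [-12, 13, -46, 19, -14, -25, 36] -> [36, -25, -14, 19, -46, 13, -12] -> [36, 19, 13, -12, -14, -25, -46] -> [-12, -14, -25, -46]
  [35, 24, -37, -2, 42, -41] -> [24, -37, -2, 42, -41] -> [-41, 42, -2, -37, 24] -> [42, 24, -2, -37, -41] -> [-2, -37, -41]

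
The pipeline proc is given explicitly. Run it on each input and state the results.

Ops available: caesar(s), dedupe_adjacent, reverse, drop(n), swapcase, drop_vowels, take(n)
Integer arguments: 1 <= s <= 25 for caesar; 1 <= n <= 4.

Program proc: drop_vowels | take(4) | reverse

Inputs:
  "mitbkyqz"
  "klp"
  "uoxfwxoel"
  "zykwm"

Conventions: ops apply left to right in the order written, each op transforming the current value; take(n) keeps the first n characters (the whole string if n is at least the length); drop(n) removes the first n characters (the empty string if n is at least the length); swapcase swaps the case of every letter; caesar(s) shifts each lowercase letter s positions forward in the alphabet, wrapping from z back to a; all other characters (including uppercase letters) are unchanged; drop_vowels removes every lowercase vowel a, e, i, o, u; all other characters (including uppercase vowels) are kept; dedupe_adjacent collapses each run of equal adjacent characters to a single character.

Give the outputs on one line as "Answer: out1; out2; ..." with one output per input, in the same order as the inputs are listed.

"kbtm"; "plk"; "xwfx"; "wkyz"

Execution, op by op:
  "mitbkyqz" -> "mtbkyqz" -> "mtbk" -> "kbtm"
  "klp" -> "klp" -> "klp" -> "plk"
  "uoxfwxoel" -> "xfwxl" -> "xfwx" -> "xwfx"
  "zykwm" -> "zykwm" -> "zykw" -> "wkyz"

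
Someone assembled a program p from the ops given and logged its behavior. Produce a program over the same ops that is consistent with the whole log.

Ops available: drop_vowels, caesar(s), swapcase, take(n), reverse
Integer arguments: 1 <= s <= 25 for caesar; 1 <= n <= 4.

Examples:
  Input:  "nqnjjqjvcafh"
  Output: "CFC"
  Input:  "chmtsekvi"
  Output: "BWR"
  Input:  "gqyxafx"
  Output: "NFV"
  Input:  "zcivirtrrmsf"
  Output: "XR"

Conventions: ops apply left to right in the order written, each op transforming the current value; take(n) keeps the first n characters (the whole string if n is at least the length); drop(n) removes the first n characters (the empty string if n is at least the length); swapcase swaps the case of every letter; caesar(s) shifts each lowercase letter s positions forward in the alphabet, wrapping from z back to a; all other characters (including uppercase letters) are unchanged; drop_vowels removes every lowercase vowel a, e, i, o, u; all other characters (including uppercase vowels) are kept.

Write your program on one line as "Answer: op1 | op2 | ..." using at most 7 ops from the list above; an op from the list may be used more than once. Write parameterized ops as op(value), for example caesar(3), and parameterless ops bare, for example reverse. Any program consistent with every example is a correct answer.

caesar(22) | take(3) | reverse | caesar(19) | drop_vowels | swapcase

Check, running the answer program on each example:
  "nqnjjqjvcafh" -> "jmjffmfrywbd" -> "jmj" -> "jmj" -> "cfc" -> "cfc" -> "CFC"
  "chmtsekvi" -> "ydipoagre" -> "ydi" -> "idy" -> "bwr" -> "bwr" -> "BWR"
  "gqyxafx" -> "cmutwbt" -> "cmu" -> "umc" -> "nfv" -> "nfv" -> "NFV"
  "zcivirtrrmsf" -> "vyerenpnniob" -> "vye" -> "eyv" -> "xro" -> "xr" -> "XR"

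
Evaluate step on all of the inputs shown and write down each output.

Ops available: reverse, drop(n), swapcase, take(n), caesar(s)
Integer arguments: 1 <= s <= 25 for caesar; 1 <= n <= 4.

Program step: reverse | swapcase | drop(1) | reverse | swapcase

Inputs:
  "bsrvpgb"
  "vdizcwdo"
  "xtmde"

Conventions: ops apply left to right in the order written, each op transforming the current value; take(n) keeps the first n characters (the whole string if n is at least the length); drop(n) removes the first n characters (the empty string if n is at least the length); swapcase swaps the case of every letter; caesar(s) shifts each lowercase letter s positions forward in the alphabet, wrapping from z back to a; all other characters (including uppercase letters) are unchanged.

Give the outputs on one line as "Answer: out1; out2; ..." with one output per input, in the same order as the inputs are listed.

Execution, op by op:
  "bsrvpgb" -> "bgpvrsb" -> "BGPVRSB" -> "GPVRSB" -> "BSRVPG" -> "bsrvpg"
  "vdizcwdo" -> "odwczidv" -> "ODWCZIDV" -> "DWCZIDV" -> "VDIZCWD" -> "vdizcwd"
  "xtmde" -> "edmtx" -> "EDMTX" -> "DMTX" -> "XTMD" -> "xtmd"

"bsrvpg"; "vdizcwd"; "xtmd"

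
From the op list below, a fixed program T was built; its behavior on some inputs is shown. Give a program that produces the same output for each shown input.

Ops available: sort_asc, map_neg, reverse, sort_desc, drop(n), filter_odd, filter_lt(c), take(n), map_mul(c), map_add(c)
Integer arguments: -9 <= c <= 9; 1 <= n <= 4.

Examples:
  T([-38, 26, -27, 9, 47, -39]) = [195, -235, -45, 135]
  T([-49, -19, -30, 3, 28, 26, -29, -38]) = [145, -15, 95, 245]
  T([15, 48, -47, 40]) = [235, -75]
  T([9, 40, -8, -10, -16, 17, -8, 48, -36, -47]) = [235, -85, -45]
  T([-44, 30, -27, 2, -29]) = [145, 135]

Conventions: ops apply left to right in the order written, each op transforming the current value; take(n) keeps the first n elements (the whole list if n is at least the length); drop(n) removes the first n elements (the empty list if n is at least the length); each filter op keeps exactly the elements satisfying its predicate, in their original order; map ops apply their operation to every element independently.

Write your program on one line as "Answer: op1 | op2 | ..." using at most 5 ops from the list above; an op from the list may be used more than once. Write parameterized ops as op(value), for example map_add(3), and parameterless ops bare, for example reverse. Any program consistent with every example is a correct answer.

map_neg | filter_odd | map_mul(-5) | reverse | map_neg

Check, running the answer program on each example:
  [-38, 26, -27, 9, 47, -39] -> [38, -26, 27, -9, -47, 39] -> [27, -9, -47, 39] -> [-135, 45, 235, -195] -> [-195, 235, 45, -135] -> [195, -235, -45, 135]
  [-49, -19, -30, 3, 28, 26, -29, -38] -> [49, 19, 30, -3, -28, -26, 29, 38] -> [49, 19, -3, 29] -> [-245, -95, 15, -145] -> [-145, 15, -95, -245] -> [145, -15, 95, 245]
  [15, 48, -47, 40] -> [-15, -48, 47, -40] -> [-15, 47] -> [75, -235] -> [-235, 75] -> [235, -75]
  [9, 40, -8, -10, -16, 17, -8, 48, -36, -47] -> [-9, -40, 8, 10, 16, -17, 8, -48, 36, 47] -> [-9, -17, 47] -> [45, 85, -235] -> [-235, 85, 45] -> [235, -85, -45]
  [-44, 30, -27, 2, -29] -> [44, -30, 27, -2, 29] -> [27, 29] -> [-135, -145] -> [-145, -135] -> [145, 135]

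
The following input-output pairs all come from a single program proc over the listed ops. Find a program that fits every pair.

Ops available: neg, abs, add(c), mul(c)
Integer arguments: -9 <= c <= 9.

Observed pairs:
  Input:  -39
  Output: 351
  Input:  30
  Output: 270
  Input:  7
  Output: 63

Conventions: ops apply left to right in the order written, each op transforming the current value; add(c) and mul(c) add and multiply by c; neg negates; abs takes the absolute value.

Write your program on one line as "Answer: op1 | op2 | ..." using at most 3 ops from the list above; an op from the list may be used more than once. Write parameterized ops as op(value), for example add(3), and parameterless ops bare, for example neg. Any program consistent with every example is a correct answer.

neg | abs | mul(9)

Check, running the answer program on each example:
  -39 -> 39 -> 39 -> 351
  30 -> -30 -> 30 -> 270
  7 -> -7 -> 7 -> 63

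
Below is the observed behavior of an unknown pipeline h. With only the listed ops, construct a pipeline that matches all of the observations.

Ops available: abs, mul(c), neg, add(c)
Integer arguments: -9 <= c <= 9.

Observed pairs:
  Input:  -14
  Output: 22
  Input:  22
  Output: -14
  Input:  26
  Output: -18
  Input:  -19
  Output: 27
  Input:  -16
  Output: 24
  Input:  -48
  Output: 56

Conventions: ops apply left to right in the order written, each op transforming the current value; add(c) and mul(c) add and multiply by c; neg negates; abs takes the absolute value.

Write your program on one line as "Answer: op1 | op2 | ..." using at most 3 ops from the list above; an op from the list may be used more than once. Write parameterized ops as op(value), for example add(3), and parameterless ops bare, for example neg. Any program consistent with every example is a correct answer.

add(-8) | neg

Check, running the answer program on each example:
  -14 -> -22 -> 22
  22 -> 14 -> -14
  26 -> 18 -> -18
  -19 -> -27 -> 27
  -16 -> -24 -> 24
  -48 -> -56 -> 56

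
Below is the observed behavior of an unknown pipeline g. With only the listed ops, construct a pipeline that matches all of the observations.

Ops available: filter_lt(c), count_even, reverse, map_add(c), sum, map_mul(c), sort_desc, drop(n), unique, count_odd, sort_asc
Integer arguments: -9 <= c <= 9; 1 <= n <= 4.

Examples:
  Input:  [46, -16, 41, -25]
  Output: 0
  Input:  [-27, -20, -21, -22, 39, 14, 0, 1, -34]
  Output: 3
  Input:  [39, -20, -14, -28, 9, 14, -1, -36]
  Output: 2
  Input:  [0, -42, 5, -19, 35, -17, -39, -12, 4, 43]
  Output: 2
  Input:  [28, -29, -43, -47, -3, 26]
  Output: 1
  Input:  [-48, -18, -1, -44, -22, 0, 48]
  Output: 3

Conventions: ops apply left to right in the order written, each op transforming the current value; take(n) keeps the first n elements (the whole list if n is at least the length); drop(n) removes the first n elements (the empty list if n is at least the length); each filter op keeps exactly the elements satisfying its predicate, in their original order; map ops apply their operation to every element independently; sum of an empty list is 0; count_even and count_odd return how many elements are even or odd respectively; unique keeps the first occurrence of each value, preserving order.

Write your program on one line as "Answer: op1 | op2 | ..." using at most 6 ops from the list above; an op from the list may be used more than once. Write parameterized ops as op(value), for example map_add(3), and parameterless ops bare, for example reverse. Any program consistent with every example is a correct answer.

map_add(4) | map_add(-5) | drop(4) | sort_asc | sort_desc | count_odd

Check, running the answer program on each example:
  [46, -16, 41, -25] -> [50, -12, 45, -21] -> [45, -17, 40, -26] -> [] -> [] -> [] -> 0
  [-27, -20, -21, -22, 39, 14, 0, 1, -34] -> [-23, -16, -17, -18, 43, 18, 4, 5, -30] -> [-28, -21, -22, -23, 38, 13, -1, 0, -35] -> [38, 13, -1, 0, -35] -> [-35, -1, 0, 13, 38] -> [38, 13, 0, -1, -35] -> 3
  [39, -20, -14, -28, 9, 14, -1, -36] -> [43, -16, -10, -24, 13, 18, 3, -32] -> [38, -21, -15, -29, 8, 13, -2, -37] -> [8, 13, -2, -37] -> [-37, -2, 8, 13] -> [13, 8, -2, -37] -> 2
  [0, -42, 5, -19, 35, -17, -39, -12, 4, 43] -> [4, -38, 9, -15, 39, -13, -35, -8, 8, 47] -> [-1, -43, 4, -20, 34, -18, -40, -13, 3, 42] -> [34, -18, -40, -13, 3, 42] -> [-40, -18, -13, 3, 34, 42] -> [42, 34, 3, -13, -18, -40] -> 2
  [28, -29, -43, -47, -3, 26] -> [32, -25, -39, -43, 1, 30] -> [27, -30, -44, -48, -4, 25] -> [-4, 25] -> [-4, 25] -> [25, -4] -> 1
  [-48, -18, -1, -44, -22, 0, 48] -> [-44, -14, 3, -40, -18, 4, 52] -> [-49, -19, -2, -45, -23, -1, 47] -> [-23, -1, 47] -> [-23, -1, 47] -> [47, -1, -23] -> 3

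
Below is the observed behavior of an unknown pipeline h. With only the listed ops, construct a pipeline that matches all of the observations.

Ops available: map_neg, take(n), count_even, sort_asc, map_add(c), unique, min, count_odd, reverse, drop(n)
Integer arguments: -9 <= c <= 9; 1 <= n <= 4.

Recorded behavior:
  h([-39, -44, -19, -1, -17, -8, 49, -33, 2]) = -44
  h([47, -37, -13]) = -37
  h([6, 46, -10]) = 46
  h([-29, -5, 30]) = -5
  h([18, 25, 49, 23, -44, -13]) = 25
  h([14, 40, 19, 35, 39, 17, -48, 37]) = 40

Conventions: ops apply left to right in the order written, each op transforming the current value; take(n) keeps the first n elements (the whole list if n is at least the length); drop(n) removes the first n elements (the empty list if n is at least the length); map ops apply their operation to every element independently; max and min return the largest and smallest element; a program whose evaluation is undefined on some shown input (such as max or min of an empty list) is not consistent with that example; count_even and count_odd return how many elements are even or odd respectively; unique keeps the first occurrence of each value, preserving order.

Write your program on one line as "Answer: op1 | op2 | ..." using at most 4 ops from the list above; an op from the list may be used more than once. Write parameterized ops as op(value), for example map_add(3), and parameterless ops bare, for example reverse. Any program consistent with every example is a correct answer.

take(2) | reverse | take(1) | min

Check, running the answer program on each example:
  [-39, -44, -19, -1, -17, -8, 49, -33, 2] -> [-39, -44] -> [-44, -39] -> [-44] -> -44
  [47, -37, -13] -> [47, -37] -> [-37, 47] -> [-37] -> -37
  [6, 46, -10] -> [6, 46] -> [46, 6] -> [46] -> 46
  [-29, -5, 30] -> [-29, -5] -> [-5, -29] -> [-5] -> -5
  [18, 25, 49, 23, -44, -13] -> [18, 25] -> [25, 18] -> [25] -> 25
  [14, 40, 19, 35, 39, 17, -48, 37] -> [14, 40] -> [40, 14] -> [40] -> 40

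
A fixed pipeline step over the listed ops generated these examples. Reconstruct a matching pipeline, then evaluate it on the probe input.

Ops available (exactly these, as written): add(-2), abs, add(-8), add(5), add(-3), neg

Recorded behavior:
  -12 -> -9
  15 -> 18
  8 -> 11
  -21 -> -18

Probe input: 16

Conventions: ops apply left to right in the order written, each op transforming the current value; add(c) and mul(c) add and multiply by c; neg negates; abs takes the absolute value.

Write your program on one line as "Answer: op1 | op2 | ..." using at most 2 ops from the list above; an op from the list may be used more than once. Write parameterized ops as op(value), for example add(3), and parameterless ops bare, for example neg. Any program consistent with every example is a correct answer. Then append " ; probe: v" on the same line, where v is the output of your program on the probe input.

add(-2) | add(5) ; probe: 19

Check, running the answer program on each example:
  -12 -> -14 -> -9
  15 -> 13 -> 18
  8 -> 6 -> 11
  -21 -> -23 -> -18
  probe: 16 -> 14 -> 19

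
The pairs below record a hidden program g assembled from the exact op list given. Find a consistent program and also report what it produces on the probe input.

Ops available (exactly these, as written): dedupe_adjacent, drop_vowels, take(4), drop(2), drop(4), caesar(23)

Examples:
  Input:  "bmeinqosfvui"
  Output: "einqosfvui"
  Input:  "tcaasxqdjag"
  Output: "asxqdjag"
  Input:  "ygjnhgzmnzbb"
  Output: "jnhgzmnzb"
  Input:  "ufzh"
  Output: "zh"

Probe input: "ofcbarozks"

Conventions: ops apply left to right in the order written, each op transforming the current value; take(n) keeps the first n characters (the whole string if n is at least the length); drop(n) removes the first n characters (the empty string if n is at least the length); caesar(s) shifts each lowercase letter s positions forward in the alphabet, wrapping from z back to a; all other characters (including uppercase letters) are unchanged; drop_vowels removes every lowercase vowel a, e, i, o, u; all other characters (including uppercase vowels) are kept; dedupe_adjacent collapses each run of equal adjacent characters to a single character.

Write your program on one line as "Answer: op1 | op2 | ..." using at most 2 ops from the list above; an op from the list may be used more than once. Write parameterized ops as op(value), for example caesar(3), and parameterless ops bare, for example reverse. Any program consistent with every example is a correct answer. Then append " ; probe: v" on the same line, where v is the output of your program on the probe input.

dedupe_adjacent | drop(2) ; probe: "cbarozks"

Check, running the answer program on each example:
  "bmeinqosfvui" -> "bmeinqosfvui" -> "einqosfvui"
  "tcaasxqdjag" -> "tcasxqdjag" -> "asxqdjag"
  "ygjnhgzmnzbb" -> "ygjnhgzmnzb" -> "jnhgzmnzb"
  "ufzh" -> "ufzh" -> "zh"
  probe: "ofcbarozks" -> "ofcbarozks" -> "cbarozks"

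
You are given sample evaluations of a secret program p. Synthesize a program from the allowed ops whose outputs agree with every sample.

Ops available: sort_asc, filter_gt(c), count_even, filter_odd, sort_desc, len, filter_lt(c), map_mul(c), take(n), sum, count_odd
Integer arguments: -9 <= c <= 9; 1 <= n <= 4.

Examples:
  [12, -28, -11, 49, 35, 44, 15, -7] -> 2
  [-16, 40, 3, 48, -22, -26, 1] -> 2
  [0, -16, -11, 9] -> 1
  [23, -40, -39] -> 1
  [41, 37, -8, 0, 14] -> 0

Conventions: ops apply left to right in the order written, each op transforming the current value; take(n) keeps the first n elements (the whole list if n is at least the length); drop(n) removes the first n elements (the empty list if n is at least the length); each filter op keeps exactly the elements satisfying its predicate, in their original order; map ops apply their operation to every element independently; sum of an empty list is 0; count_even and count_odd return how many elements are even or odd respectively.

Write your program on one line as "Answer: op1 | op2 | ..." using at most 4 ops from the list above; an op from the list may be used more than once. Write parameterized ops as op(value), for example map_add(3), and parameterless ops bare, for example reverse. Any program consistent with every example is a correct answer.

filter_odd | filter_lt(8) | map_mul(-6) | count_even

Check, running the answer program on each example:
  [12, -28, -11, 49, 35, 44, 15, -7] -> [-11, 49, 35, 15, -7] -> [-11, -7] -> [66, 42] -> 2
  [-16, 40, 3, 48, -22, -26, 1] -> [3, 1] -> [3, 1] -> [-18, -6] -> 2
  [0, -16, -11, 9] -> [-11, 9] -> [-11] -> [66] -> 1
  [23, -40, -39] -> [23, -39] -> [-39] -> [234] -> 1
  [41, 37, -8, 0, 14] -> [41, 37] -> [] -> [] -> 0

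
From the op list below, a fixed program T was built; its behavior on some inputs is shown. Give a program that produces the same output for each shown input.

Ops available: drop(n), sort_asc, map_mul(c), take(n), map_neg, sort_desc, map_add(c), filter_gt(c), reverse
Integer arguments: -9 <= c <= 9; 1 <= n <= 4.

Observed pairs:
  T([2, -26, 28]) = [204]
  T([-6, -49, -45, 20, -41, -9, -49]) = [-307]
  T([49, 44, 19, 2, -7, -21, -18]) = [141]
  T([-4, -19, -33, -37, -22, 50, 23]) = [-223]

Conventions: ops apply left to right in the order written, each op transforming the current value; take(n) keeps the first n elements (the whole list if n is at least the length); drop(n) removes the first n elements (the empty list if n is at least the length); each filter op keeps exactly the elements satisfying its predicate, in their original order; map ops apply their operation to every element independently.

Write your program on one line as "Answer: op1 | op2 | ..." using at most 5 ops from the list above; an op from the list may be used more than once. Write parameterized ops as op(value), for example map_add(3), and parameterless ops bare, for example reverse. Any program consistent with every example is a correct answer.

map_mul(7) | take(3) | drop(2) | map_add(8)

Check, running the answer program on each example:
  [2, -26, 28] -> [14, -182, 196] -> [14, -182, 196] -> [196] -> [204]
  [-6, -49, -45, 20, -41, -9, -49] -> [-42, -343, -315, 140, -287, -63, -343] -> [-42, -343, -315] -> [-315] -> [-307]
  [49, 44, 19, 2, -7, -21, -18] -> [343, 308, 133, 14, -49, -147, -126] -> [343, 308, 133] -> [133] -> [141]
  [-4, -19, -33, -37, -22, 50, 23] -> [-28, -133, -231, -259, -154, 350, 161] -> [-28, -133, -231] -> [-231] -> [-223]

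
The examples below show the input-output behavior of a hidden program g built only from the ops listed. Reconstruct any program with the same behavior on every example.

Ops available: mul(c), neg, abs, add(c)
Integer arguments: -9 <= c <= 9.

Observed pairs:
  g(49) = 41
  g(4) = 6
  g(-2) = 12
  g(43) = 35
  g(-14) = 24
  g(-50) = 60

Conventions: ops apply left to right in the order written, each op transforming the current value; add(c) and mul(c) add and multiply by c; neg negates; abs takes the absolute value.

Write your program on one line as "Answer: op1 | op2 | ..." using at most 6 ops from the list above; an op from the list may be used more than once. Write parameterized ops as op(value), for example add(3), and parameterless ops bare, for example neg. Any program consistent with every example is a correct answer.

neg | add(9) | abs | add(7) | add(-6)

Check, running the answer program on each example:
  49 -> -49 -> -40 -> 40 -> 47 -> 41
  4 -> -4 -> 5 -> 5 -> 12 -> 6
  -2 -> 2 -> 11 -> 11 -> 18 -> 12
  43 -> -43 -> -34 -> 34 -> 41 -> 35
  -14 -> 14 -> 23 -> 23 -> 30 -> 24
  -50 -> 50 -> 59 -> 59 -> 66 -> 60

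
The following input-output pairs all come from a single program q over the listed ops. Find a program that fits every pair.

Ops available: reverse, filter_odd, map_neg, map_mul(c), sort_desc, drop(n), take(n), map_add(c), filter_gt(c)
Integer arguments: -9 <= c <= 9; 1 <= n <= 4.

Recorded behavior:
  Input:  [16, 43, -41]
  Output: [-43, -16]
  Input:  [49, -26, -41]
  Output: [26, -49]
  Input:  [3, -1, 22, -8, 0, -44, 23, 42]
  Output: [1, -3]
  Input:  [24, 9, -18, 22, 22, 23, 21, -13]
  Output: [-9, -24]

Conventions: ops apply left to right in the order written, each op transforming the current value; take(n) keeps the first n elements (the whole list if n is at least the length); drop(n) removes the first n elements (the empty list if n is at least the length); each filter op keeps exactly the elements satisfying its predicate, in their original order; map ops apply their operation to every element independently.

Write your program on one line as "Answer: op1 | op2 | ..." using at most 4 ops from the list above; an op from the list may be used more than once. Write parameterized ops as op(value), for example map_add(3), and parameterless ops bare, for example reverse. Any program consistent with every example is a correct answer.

take(2) | reverse | map_neg

Check, running the answer program on each example:
  [16, 43, -41] -> [16, 43] -> [43, 16] -> [-43, -16]
  [49, -26, -41] -> [49, -26] -> [-26, 49] -> [26, -49]
  [3, -1, 22, -8, 0, -44, 23, 42] -> [3, -1] -> [-1, 3] -> [1, -3]
  [24, 9, -18, 22, 22, 23, 21, -13] -> [24, 9] -> [9, 24] -> [-9, -24]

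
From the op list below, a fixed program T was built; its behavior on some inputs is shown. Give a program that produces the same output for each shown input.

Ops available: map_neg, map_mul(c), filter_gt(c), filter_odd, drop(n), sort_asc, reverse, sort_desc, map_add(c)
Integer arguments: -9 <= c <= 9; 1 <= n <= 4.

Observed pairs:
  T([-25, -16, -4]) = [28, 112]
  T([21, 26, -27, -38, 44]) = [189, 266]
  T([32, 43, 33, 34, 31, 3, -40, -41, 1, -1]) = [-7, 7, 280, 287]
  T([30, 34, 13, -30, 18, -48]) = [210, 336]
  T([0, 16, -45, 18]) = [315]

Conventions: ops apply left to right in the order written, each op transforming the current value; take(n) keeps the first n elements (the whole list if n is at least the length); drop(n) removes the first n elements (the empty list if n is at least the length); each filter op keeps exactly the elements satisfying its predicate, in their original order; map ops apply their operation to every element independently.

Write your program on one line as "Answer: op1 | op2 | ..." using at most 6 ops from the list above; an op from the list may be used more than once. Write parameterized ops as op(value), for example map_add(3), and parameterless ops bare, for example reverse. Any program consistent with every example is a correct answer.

map_neg | map_mul(-7) | drop(1) | sort_desc | map_neg | filter_gt(-8)

Check, running the answer program on each example:
  [-25, -16, -4] -> [25, 16, 4] -> [-175, -112, -28] -> [-112, -28] -> [-28, -112] -> [28, 112] -> [28, 112]
  [21, 26, -27, -38, 44] -> [-21, -26, 27, 38, -44] -> [147, 182, -189, -266, 308] -> [182, -189, -266, 308] -> [308, 182, -189, -266] -> [-308, -182, 189, 266] -> [189, 266]
  [32, 43, 33, 34, 31, 3, -40, -41, 1, -1] -> [-32, -43, -33, -34, -31, -3, 40, 41, -1, 1] -> [224, 301, 231, 238, 217, 21, -280, -287, 7, -7] -> [301, 231, 238, 217, 21, -280, -287, 7, -7] -> [301, 238, 231, 217, 21, 7, -7, -280, -287] -> [-301, -238, -231, -217, -21, -7, 7, 280, 287] -> [-7, 7, 280, 287]
  [30, 34, 13, -30, 18, -48] -> [-30, -34, -13, 30, -18, 48] -> [210, 238, 91, -210, 126, -336] -> [238, 91, -210, 126, -336] -> [238, 126, 91, -210, -336] -> [-238, -126, -91, 210, 336] -> [210, 336]
  [0, 16, -45, 18] -> [0, -16, 45, -18] -> [0, 112, -315, 126] -> [112, -315, 126] -> [126, 112, -315] -> [-126, -112, 315] -> [315]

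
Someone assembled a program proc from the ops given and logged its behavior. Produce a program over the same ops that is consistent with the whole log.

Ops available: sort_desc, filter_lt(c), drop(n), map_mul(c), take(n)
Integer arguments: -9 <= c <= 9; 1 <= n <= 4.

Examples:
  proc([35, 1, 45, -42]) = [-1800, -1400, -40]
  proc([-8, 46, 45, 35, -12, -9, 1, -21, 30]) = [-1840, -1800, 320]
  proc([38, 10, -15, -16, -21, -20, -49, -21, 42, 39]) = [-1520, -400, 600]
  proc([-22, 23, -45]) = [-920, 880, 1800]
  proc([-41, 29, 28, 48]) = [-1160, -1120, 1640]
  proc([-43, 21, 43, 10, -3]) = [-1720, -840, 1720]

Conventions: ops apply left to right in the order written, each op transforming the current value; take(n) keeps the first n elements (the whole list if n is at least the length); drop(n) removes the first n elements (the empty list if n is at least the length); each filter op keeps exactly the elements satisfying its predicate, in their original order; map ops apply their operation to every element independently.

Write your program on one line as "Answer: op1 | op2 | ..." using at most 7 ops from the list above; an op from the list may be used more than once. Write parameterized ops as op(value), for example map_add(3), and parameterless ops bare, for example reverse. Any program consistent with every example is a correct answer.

map_mul(-1) | take(3) | sort_desc | map_mul(-8) | sort_desc | map_mul(-5)

Check, running the answer program on each example:
  [35, 1, 45, -42] -> [-35, -1, -45, 42] -> [-35, -1, -45] -> [-1, -35, -45] -> [8, 280, 360] -> [360, 280, 8] -> [-1800, -1400, -40]
  [-8, 46, 45, 35, -12, -9, 1, -21, 30] -> [8, -46, -45, -35, 12, 9, -1, 21, -30] -> [8, -46, -45] -> [8, -45, -46] -> [-64, 360, 368] -> [368, 360, -64] -> [-1840, -1800, 320]
  [38, 10, -15, -16, -21, -20, -49, -21, 42, 39] -> [-38, -10, 15, 16, 21, 20, 49, 21, -42, -39] -> [-38, -10, 15] -> [15, -10, -38] -> [-120, 80, 304] -> [304, 80, -120] -> [-1520, -400, 600]
  [-22, 23, -45] -> [22, -23, 45] -> [22, -23, 45] -> [45, 22, -23] -> [-360, -176, 184] -> [184, -176, -360] -> [-920, 880, 1800]
  [-41, 29, 28, 48] -> [41, -29, -28, -48] -> [41, -29, -28] -> [41, -28, -29] -> [-328, 224, 232] -> [232, 224, -328] -> [-1160, -1120, 1640]
  [-43, 21, 43, 10, -3] -> [43, -21, -43, -10, 3] -> [43, -21, -43] -> [43, -21, -43] -> [-344, 168, 344] -> [344, 168, -344] -> [-1720, -840, 1720]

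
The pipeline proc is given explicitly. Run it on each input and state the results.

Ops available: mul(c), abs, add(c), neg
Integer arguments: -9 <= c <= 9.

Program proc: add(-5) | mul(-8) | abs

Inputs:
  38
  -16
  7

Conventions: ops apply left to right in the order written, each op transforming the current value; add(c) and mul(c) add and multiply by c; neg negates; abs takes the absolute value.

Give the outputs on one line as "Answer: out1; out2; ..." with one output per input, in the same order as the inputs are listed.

Execution, op by op:
  38 -> 33 -> -264 -> 264
  -16 -> -21 -> 168 -> 168
  7 -> 2 -> -16 -> 16

264; 168; 16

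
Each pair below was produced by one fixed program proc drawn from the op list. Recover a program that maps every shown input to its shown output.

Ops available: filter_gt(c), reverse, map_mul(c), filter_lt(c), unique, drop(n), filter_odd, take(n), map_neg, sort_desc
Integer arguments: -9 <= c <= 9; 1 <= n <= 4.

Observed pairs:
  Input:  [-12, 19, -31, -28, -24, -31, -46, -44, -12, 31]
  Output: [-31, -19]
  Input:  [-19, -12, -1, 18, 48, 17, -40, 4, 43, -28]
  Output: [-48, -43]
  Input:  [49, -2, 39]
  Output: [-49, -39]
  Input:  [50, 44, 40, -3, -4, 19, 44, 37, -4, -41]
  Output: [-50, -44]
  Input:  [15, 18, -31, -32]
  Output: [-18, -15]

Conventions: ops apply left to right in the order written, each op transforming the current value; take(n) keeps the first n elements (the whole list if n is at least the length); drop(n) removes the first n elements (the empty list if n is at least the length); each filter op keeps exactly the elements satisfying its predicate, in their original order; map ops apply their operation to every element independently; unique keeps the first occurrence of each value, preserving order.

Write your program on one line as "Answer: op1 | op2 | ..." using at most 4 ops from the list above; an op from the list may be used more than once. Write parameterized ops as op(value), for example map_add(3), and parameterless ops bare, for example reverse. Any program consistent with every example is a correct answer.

sort_desc | map_neg | unique | take(2)

Check, running the answer program on each example:
  [-12, 19, -31, -28, -24, -31, -46, -44, -12, 31] -> [31, 19, -12, -12, -24, -28, -31, -31, -44, -46] -> [-31, -19, 12, 12, 24, 28, 31, 31, 44, 46] -> [-31, -19, 12, 24, 28, 31, 44, 46] -> [-31, -19]
  [-19, -12, -1, 18, 48, 17, -40, 4, 43, -28] -> [48, 43, 18, 17, 4, -1, -12, -19, -28, -40] -> [-48, -43, -18, -17, -4, 1, 12, 19, 28, 40] -> [-48, -43, -18, -17, -4, 1, 12, 19, 28, 40] -> [-48, -43]
  [49, -2, 39] -> [49, 39, -2] -> [-49, -39, 2] -> [-49, -39, 2] -> [-49, -39]
  [50, 44, 40, -3, -4, 19, 44, 37, -4, -41] -> [50, 44, 44, 40, 37, 19, -3, -4, -4, -41] -> [-50, -44, -44, -40, -37, -19, 3, 4, 4, 41] -> [-50, -44, -40, -37, -19, 3, 4, 41] -> [-50, -44]
  [15, 18, -31, -32] -> [18, 15, -31, -32] -> [-18, -15, 31, 32] -> [-18, -15, 31, 32] -> [-18, -15]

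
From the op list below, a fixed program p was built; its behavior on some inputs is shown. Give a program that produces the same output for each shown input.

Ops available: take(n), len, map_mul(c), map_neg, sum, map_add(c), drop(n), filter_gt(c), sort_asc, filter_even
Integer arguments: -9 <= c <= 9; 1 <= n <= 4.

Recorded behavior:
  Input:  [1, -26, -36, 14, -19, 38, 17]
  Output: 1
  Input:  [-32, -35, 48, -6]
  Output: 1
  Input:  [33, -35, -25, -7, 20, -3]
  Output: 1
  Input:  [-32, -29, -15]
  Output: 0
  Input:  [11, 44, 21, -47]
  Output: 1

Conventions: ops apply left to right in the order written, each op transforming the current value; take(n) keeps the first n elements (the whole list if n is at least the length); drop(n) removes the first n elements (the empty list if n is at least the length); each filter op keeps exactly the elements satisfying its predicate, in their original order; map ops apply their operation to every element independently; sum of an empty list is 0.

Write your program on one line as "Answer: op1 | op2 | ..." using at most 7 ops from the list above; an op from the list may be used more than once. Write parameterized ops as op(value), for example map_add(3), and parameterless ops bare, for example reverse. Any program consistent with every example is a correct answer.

filter_gt(-9) | filter_gt(-5) | map_neg | take(1) | map_mul(-9) | len

Check, running the answer program on each example:
  [1, -26, -36, 14, -19, 38, 17] -> [1, 14, 38, 17] -> [1, 14, 38, 17] -> [-1, -14, -38, -17] -> [-1] -> [9] -> 1
  [-32, -35, 48, -6] -> [48, -6] -> [48] -> [-48] -> [-48] -> [432] -> 1
  [33, -35, -25, -7, 20, -3] -> [33, -7, 20, -3] -> [33, 20, -3] -> [-33, -20, 3] -> [-33] -> [297] -> 1
  [-32, -29, -15] -> [] -> [] -> [] -> [] -> [] -> 0
  [11, 44, 21, -47] -> [11, 44, 21] -> [11, 44, 21] -> [-11, -44, -21] -> [-11] -> [99] -> 1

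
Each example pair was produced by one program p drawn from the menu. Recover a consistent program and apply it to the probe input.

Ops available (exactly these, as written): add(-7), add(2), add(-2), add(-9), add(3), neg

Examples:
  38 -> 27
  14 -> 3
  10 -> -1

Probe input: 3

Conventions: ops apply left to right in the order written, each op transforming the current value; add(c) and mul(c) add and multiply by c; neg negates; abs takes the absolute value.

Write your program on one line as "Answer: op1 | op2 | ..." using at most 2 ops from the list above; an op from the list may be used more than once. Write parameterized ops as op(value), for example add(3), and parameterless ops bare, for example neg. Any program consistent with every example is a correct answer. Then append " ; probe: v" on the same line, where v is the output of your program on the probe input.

add(-2) | add(-9) ; probe: -8

Check, running the answer program on each example:
  38 -> 36 -> 27
  14 -> 12 -> 3
  10 -> 8 -> -1
  probe: 3 -> 1 -> -8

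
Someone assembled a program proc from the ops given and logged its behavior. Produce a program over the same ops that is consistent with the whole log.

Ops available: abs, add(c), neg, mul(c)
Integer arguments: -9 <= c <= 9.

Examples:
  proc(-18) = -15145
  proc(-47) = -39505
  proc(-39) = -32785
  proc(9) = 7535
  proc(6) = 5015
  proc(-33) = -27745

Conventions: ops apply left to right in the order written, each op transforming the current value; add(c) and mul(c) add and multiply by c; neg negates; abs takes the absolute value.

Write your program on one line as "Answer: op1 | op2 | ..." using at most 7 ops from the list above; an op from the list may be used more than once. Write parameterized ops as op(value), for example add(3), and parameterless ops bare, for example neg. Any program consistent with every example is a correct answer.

mul(-6) | mul(4) | mul(7) | add(5) | mul(5) | neg

Check, running the answer program on each example:
  -18 -> 108 -> 432 -> 3024 -> 3029 -> 15145 -> -15145
  -47 -> 282 -> 1128 -> 7896 -> 7901 -> 39505 -> -39505
  -39 -> 234 -> 936 -> 6552 -> 6557 -> 32785 -> -32785
  9 -> -54 -> -216 -> -1512 -> -1507 -> -7535 -> 7535
  6 -> -36 -> -144 -> -1008 -> -1003 -> -5015 -> 5015
  -33 -> 198 -> 792 -> 5544 -> 5549 -> 27745 -> -27745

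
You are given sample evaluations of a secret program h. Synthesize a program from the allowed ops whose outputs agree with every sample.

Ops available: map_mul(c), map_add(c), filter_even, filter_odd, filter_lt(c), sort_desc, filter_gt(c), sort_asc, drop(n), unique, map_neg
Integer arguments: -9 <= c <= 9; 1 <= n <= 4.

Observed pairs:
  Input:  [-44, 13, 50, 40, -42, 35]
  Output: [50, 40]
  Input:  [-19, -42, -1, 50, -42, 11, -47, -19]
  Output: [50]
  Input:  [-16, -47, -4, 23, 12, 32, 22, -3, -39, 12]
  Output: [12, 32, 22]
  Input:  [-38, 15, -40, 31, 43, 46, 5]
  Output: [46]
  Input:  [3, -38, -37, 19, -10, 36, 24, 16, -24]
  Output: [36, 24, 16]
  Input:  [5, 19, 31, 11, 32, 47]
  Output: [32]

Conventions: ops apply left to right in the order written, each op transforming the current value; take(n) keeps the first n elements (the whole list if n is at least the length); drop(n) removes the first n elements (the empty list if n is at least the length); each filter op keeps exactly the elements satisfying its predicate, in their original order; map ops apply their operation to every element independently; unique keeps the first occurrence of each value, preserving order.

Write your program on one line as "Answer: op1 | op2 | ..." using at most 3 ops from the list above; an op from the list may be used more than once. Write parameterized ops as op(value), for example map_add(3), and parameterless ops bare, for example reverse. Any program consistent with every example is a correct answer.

filter_even | unique | filter_gt(9)

Check, running the answer program on each example:
  [-44, 13, 50, 40, -42, 35] -> [-44, 50, 40, -42] -> [-44, 50, 40, -42] -> [50, 40]
  [-19, -42, -1, 50, -42, 11, -47, -19] -> [-42, 50, -42] -> [-42, 50] -> [50]
  [-16, -47, -4, 23, 12, 32, 22, -3, -39, 12] -> [-16, -4, 12, 32, 22, 12] -> [-16, -4, 12, 32, 22] -> [12, 32, 22]
  [-38, 15, -40, 31, 43, 46, 5] -> [-38, -40, 46] -> [-38, -40, 46] -> [46]
  [3, -38, -37, 19, -10, 36, 24, 16, -24] -> [-38, -10, 36, 24, 16, -24] -> [-38, -10, 36, 24, 16, -24] -> [36, 24, 16]
  [5, 19, 31, 11, 32, 47] -> [32] -> [32] -> [32]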